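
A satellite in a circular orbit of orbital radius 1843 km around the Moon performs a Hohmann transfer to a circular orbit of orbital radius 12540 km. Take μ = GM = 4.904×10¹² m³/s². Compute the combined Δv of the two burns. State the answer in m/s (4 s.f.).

r₁ = 1843 km = 1.843×10⁶ m.
r₂ = 12540 km = 1.254×10⁷ m.
Transfer ellipse a_t = (r₁ + r₂)/2 = 7.192×10⁶ m.
At r₁: circular v_c1 = √(μ/r₁) = 1631 m/s; transfer-perilune v_p = √[μ(2/r₁ − 1/a_t)] = 2154 m/s.
Δv₁ = v_p − v_c1 = 522.8 m/s.
At r₂: circular v_c2 = √(μ/r₂) = 625.4 m/s; transfer-apolune v_a = √[μ(2/r₂ − 1/a_t)] = 316.6 m/s.
Δv₂ = v_c2 − v_a = 308.8 m/s.
Total Δv = Δv₁ + Δv₂ = 831.6 m/s.

Δv_total ≈ 831.6 m/s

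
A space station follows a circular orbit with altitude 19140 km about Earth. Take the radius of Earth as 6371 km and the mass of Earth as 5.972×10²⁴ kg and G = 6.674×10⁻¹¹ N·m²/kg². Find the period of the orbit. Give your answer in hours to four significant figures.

T ≈ 11.26 hours

μ = GM = 6.674×10⁻¹¹ × 5.972×10²⁴ = 3.986×10¹⁴ m³/s².
r = 6371 + 19140 = 25511 km = 2.5511×10⁷ m.
Kepler's third law: T = 2π√(r³/μ) = 2π√((2.551×10⁷)³ / 3.986×10¹⁴).
r³/μ = 4.166×10⁷ s², so T = 2π × 6.454×10³ = 4.055×10⁴ s.
Converting: 4.055×10⁴ s ÷ 3600 = 11.26 hours.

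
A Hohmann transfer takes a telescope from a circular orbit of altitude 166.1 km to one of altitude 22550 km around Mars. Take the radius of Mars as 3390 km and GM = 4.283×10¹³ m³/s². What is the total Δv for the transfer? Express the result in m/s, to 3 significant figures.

r₁ = 3390 + 166.1 = 3556.1 km = 3.5561×10⁶ m.
r₂ = 3390 + 22550 = 25940 km = 2.5940×10⁷ m.
Transfer ellipse a_t = (r₁ + r₂)/2 = 1.475×10⁷ m.
At r₁: circular v_c1 = √(μ/r₁) = 3470 m/s; transfer-periapsis v_p = √[μ(2/r₁ − 1/a_t)] = 4603 m/s.
Δv₁ = v_p − v_c1 = 1132 m/s.
At r₂: circular v_c2 = √(μ/r₂) = 1285 m/s; transfer-apoapsis v_a = √[μ(2/r₂ − 1/a_t)] = 631.0 m/s.
Δv₂ = v_c2 − v_a = 654.0 m/s.
Total Δv = Δv₁ + Δv₂ = 1786 m/s.

Δv_total ≈ 1790 m/s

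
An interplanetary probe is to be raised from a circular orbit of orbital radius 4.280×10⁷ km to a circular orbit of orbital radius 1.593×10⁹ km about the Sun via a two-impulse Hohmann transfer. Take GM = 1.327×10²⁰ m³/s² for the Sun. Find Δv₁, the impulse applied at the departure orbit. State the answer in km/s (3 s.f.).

Δv ≈ 22.0 km/s

r₁ = 4.280×10⁷ km = 4.280×10¹⁰ m.
r₂ = 1.593×10⁹ km = 1.593×10¹² m.
Transfer ellipse a_t = (r₁ + r₂)/2 = 8.179×10¹¹ m.
At r₁: circular v_c1 = √(μ/r₁) = 55680 m/s; transfer-perihelion v_p = √[μ(2/r₁ − 1/a_t)] = 77710 m/s.
Δv₁ = v_p − v_c1 = 22030 m/s.
= 22.03 km/s.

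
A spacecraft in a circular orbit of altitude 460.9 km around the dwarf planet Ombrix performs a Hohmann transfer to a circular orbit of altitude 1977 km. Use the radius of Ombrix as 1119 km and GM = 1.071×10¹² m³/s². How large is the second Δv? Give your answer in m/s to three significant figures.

Δv ≈ 105 m/s

r₁ = 1119 + 460.9 = 1579.9 km = 1.5799×10⁶ m.
r₂ = 1119 + 1977 = 3096.0 km = 3.0960×10⁶ m.
Transfer ellipse a_t = (r₁ + r₂)/2 = 2.338×10⁶ m.
At r₁: circular v_c1 = √(μ/r₁) = 823.3 m/s; transfer-periapsis v_p = √[μ(2/r₁ − 1/a_t)] = 947.5 m/s.
At r₂: circular v_c2 = √(μ/r₂) = 588.2 m/s; transfer-apoapsis v_a = √[μ(2/r₂ − 1/a_t)] = 483.5 m/s.
Δv₂ = v_c2 − v_a = 104.7 m/s.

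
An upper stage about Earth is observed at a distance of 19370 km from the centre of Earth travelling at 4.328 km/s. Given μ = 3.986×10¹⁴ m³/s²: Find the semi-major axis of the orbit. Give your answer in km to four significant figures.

a ≈ 17770 km

r = 1.937×10⁷ m.
Specific orbital energy ε = v²/2 − μ/r = (4328)²/2 − 3.986×10¹⁴/1.937×10⁷ = -1.121×10⁷ J/kg.
Since ε = −μ/(2a), a = −μ/(2ε) = 1.777×10⁷ m = 17775 km.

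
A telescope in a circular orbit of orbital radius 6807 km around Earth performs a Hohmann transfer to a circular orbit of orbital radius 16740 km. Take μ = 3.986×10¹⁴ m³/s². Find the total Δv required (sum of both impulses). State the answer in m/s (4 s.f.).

Δv_total ≈ 2642 m/s

r₁ = 6807 km = 6.807×10⁶ m.
r₂ = 16740 km = 1.674×10⁷ m.
Transfer ellipse a_t = (r₁ + r₂)/2 = 1.177×10⁷ m.
At r₁: circular v_c1 = √(μ/r₁) = 7652 m/s; transfer-perigee v_p = √[μ(2/r₁ − 1/a_t)] = 9125 m/s.
Δv₁ = v_p − v_c1 = 1472 m/s.
At r₂: circular v_c2 = √(μ/r₂) = 4880 m/s; transfer-apogee v_a = √[μ(2/r₂ − 1/a_t)] = 3710 m/s.
Δv₂ = v_c2 − v_a = 1169 m/s.
Total Δv = Δv₁ + Δv₂ = 2642 m/s.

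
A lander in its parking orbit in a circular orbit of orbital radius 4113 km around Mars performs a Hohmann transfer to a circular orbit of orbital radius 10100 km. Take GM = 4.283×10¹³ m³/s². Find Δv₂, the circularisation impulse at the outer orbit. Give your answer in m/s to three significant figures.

r₁ = 4113 km = 4.113×10⁶ m.
r₂ = 10100 km = 1.010×10⁷ m.
Transfer ellipse a_t = (r₁ + r₂)/2 = 7.106×10⁶ m.
At r₁: circular v_c1 = √(μ/r₁) = 3227 m/s; transfer-periapsis v_p = √[μ(2/r₁ − 1/a_t)] = 3847 m/s.
At r₂: circular v_c2 = √(μ/r₂) = 2059 m/s; transfer-apoapsis v_a = √[μ(2/r₂ − 1/a_t)] = 1567 m/s.
Δv₂ = v_c2 − v_a = 492.6 m/s.

Δv ≈ 493 m/s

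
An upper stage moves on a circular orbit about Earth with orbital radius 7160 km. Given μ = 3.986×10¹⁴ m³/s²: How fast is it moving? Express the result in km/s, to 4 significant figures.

r = 7160 km = 7.160×10⁶ m.
For a circular orbit v = √(μ/r) = √(3.986×10¹⁴ / 7.160×10⁶) = √(5.567×10⁷) = 7461 m/s.
That is 7.461 km/s.

v ≈ 7.461 km/s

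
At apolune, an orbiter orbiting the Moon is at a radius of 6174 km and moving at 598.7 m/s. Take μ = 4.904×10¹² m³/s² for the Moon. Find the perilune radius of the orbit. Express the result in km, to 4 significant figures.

perilune radius ≈ 1799 km

r_a = 6.174×10⁶ m.
Specific energy ε = v²/2 − μ/r = -6.151×10⁵ J/kg, so a = −μ/(2ε) = 3.986×10⁶ m.
The apsides satisfy r_p + r_a = 2a, so the perilune radius is 2a − r_a = 1.799×10⁶ m = 1799.0 km.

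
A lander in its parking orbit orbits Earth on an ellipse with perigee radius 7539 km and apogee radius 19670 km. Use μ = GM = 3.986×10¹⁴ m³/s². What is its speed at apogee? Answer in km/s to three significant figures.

v ≈ 3.35 km/s

Semi-major axis a = (r_p + r_a)/2 = 13604 km = 1.360×10⁷ m.
Vis-viva: v² = μ(2/r − 1/a) = 3.986×10¹⁴ × (1.017×10⁻⁷ − 7.351×10⁻⁸) = 1.123×10⁷ m²/s².
v = 3351 m/s = 3.351 km/s.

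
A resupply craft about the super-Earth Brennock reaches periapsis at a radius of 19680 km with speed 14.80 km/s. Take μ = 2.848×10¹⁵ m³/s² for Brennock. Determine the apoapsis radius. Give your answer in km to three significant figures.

r_p = 1.968×10⁷ m.
Specific energy ε = v²/2 − μ/r = -3.520×10⁷ J/kg, so a = −μ/(2ε) = 4.046×10⁷ m.
The apsides satisfy r_p + r_a = 2a, so the apoapsis radius is 2a − r_p = 6.124×10⁷ m = 61240 km.

apoapsis radius ≈ 61200 km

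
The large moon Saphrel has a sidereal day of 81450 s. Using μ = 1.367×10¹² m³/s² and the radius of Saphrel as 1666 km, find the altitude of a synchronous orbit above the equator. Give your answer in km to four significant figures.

h_sync ≈ 4458 km

A synchronous orbit has period T, so by Kepler's third law a = (μT²/4π²)^(1/3).
μT²/4π² = 1.367×10¹² × (8.145×10⁴)² / 39.48 = 2.297×10²⁰ m³.
a = 6.124×10⁶ m = 6124.4 km.
Altitude h = a − R = 6124.4 − 1666 = 4458.4 km.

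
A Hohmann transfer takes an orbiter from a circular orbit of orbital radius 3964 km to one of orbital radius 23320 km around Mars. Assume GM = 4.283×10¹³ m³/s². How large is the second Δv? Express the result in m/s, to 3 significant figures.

Δv ≈ 625 m/s

r₁ = 3964 km = 3.964×10⁶ m.
r₂ = 23320 km = 2.332×10⁷ m.
Transfer ellipse a_t = (r₁ + r₂)/2 = 1.364×10⁷ m.
At r₁: circular v_c1 = √(μ/r₁) = 3287 m/s; transfer-periapsis v_p = √[μ(2/r₁ − 1/a_t)] = 4298 m/s.
At r₂: circular v_c2 = √(μ/r₂) = 1355 m/s; transfer-apoapsis v_a = √[μ(2/r₂ − 1/a_t)] = 730.5 m/s.
Δv₂ = v_c2 − v_a = 624.7 m/s.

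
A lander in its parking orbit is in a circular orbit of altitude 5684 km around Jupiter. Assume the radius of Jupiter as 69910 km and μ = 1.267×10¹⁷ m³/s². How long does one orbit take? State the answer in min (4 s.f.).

T ≈ 193.4 min

r = 69910 + 5684 = 75594 km = 7.5594×10⁷ m.
Kepler's third law: T = 2π√(r³/μ) = 2π√((7.559×10⁷)³ / 1.267×10¹⁷).
r³/μ = 3.409×10⁶ s², so T = 2π × 1.846×10³ = 1.160×10⁴ s.
Converting: 1.160×10⁴ s ÷ 60.00 = 193.4 min.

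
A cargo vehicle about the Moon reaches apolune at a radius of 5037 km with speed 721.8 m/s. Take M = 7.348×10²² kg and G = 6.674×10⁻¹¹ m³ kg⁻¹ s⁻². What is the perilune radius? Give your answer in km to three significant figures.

perilune radius ≈ 1840 km

μ = GM = 6.674×10⁻¹¹ × 7.348×10²² = 4.904×10¹² m³/s².
r_a = 5.037×10⁶ m.
Specific energy ε = v²/2 − μ/r = -7.131×10⁵ J/kg, so a = −μ/(2ε) = 3.439×10⁶ m.
The apsides satisfy r_p + r_a = 2a, so the perilune radius is 2a − r_a = 1.840×10⁶ m = 1840.0 km.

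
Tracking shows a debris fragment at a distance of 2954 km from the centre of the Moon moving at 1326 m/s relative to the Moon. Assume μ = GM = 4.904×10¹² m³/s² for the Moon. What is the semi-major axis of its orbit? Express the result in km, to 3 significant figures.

a ≈ 3140 km

r = 2.954×10⁶ m.
Specific orbital energy ε = v²/2 − μ/r = (1326)²/2 − 4.904×10¹²/2.954×10⁶ = -7.810×10⁵ J/kg.
Since ε = −μ/(2a), a = −μ/(2ε) = 3.140×10⁶ m = 3139.6 km.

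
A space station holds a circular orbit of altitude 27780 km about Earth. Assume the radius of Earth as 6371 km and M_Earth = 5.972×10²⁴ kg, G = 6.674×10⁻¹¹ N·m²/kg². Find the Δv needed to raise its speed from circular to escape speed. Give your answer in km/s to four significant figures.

Δv ≈ 1.415 km/s

μ = GM = 6.674×10⁻¹¹ × 5.972×10²⁴ = 3.986×10¹⁴ m³/s².
r = 6371 + 27780 = 34151 km = 3.4151×10⁷ m.
Circular speed v_c = √(μ/r) = 3416 m/s.
Escape speed v_esc = √(2μ/r) = √2 × v_c = 4831 m/s.
Δv = v_esc − v_c = 1415 m/s = 1.415 km/s.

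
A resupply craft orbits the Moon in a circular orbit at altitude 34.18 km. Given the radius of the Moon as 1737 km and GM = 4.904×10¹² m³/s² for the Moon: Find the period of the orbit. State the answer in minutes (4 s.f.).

r = 1737 + 34.18 = 1771.2 km = 1.7712×10⁶ m.
Kepler's third law: T = 2π√(r³/μ) = 2π√((1.771×10⁶)³ / 4.904×10¹²).
r³/μ = 1.133×10⁶ s², so T = 2π × 1.064×10³ = 6.688×10³ s.
Converting: 6.688×10³ s ÷ 60.00 = 111.5 minutes.

T ≈ 111.5 minutes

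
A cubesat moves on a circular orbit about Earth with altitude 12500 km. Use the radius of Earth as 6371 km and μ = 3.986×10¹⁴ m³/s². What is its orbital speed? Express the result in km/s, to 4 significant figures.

r = 6371 + 12500 = 18871 km = 1.8871×10⁷ m.
For a circular orbit v = √(μ/r) = √(3.986×10¹⁴ / 1.887×10⁷) = √(2.112×10⁷) = 4596 m/s.
That is 4.596 km/s.

v ≈ 4.596 km/s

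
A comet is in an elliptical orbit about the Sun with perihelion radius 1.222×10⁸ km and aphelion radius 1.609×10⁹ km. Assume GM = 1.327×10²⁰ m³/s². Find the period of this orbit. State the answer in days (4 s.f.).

Semi-major axis a = (r_p + r_a)/2 = (1.2220×10⁸ + 1.6090×10⁹)/2 = 8.6560×10⁸ km = 8.656×10¹¹ m.
By Kepler's third law T = 2π√(a³/μ) = 2π × 6.991×10⁷ = 4.393×10⁸ s.
= 5084 days.

T ≈ 5084 days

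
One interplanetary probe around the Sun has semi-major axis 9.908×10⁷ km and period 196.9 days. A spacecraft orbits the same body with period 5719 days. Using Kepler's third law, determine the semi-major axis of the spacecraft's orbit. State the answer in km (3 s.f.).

a₂ ≈ 9.36×10⁸ km

Kepler's third law: a³ ∝ T², so a₂ = a₁ (T₂/T₁)^(2/3).
T₂/T₁ = 29.05, (T₂/T₁)^(2/3) = 9.449.
a₂ = 9.908×10⁷ × 9.449 = 9.362×10⁸ km.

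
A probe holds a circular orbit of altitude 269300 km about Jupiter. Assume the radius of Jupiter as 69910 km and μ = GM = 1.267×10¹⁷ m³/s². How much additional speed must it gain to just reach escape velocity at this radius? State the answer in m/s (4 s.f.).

Δv ≈ 8005 m/s

r = 69910 + 269300 = 339210 km = 3.3921×10⁸ m.
Circular speed v_c = √(μ/r) = 19330 m/s.
Escape speed v_esc = √(2μ/r) = √2 × v_c = 27330 m/s.
Δv = v_esc − v_c = 8005 m/s.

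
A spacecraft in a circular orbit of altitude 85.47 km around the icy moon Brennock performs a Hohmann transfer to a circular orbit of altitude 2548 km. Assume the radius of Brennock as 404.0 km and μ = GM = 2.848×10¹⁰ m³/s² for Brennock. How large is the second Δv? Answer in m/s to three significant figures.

r₁ = 404.0 + 85.47 = 489.47 km = 4.8947×10⁵ m.
r₂ = 404.0 + 2548 = 2952.0 km = 2.9520×10⁶ m.
Transfer ellipse a_t = (r₁ + r₂)/2 = 1.721×10⁶ m.
At r₁: circular v_c1 = √(μ/r₁) = 241.2 m/s; transfer-periapsis v_p = √[μ(2/r₁ − 1/a_t)] = 315.9 m/s.
At r₂: circular v_c2 = √(μ/r₂) = 98.22 m/s; transfer-apoapsis v_a = √[μ(2/r₂ − 1/a_t)] = 52.39 m/s.
Δv₂ = v_c2 − v_a = 45.84 m/s.

Δv ≈ 45.8 m/s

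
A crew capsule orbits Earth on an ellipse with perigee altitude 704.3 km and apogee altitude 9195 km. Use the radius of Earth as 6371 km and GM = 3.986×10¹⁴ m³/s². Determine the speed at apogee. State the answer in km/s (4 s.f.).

r_p = 6371 + 704.3 = 7075.3 km = 7.0753×10⁶ m.
r_a = 6371 + 9195 = 15566 km = 1.5566×10⁷ m.
Semi-major axis a = (r_p + r_a)/2 = 11321 km = 1.132×10⁷ m.
Vis-viva: v² = μ(2/r − 1/a) = 3.986×10¹⁴ × (1.285×10⁻⁷ − 8.833×10⁻⁸) = 1.600×10⁷ m²/s².
v = 4001 m/s = 4.001 km/s.

v ≈ 4.001 km/s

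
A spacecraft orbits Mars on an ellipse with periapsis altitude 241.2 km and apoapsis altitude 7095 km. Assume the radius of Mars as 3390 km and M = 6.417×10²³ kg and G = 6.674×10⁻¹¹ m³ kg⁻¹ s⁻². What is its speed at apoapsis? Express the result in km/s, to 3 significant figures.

v ≈ 1.45 km/s

μ = GM = 6.674×10⁻¹¹ × 6.417×10²³ = 4.283×10¹³ m³/s².
r_p = 3390 + 241.2 = 3631.2 km = 3.6312×10⁶ m.
r_a = 3390 + 7095 = 10485 km = 1.0485×10⁷ m.
Semi-major axis a = (r_p + r_a)/2 = 7058.1 km = 7.058×10⁶ m.
Vis-viva: v² = μ(2/r − 1/a) = 4.283×10¹³ × (1.907×10⁻⁷ − 1.417×10⁻⁷) = 2.101×10⁶ m²/s².
v = 1450 m/s = 1.450 km/s.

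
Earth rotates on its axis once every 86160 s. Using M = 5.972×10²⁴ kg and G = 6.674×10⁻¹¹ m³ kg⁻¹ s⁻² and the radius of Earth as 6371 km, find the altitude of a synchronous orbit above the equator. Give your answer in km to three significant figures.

μ = GM = 6.674×10⁻¹¹ × 5.972×10²⁴ = 3.986×10¹⁴ m³/s².
A synchronous orbit has period T, so by Kepler's third law a = (μT²/4π²)^(1/3).
μT²/4π² = 3.986×10¹⁴ × (8.616×10⁴)² / 39.48 = 7.495×10²² m³.
a = 4.216×10⁷ m = 42162 km.
Altitude h = a − R = 42162 − 6371 = 35791 km.

h_sync ≈ 35800 km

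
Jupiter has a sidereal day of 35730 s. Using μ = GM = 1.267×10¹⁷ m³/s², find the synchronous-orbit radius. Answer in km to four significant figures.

r_sync ≈ 1.600×10⁵ km

A synchronous orbit has period T, so by Kepler's third law a = (μT²/4π²)^(1/3).
μT²/4π² = 1.267×10¹⁷ × (3.573×10⁴)² / 39.48 = 4.097×10²⁴ m³.
a = 1.600×10⁸ m = 1.6002×10⁵ km.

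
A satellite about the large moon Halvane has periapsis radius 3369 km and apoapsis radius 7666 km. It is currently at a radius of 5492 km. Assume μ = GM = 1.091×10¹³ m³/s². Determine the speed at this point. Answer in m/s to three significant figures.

Semi-major axis a = (r_p + r_a)/2 = 5517.5 km = 5.518×10⁶ m.
Vis-viva: v² = μ(2/r − 1/a) = 1.091×10¹³ × (3.642×10⁻⁷ − 1.812×10⁻⁷) = 1.996×10⁶ m²/s².
v = 1413 m/s.

v ≈ 1410 m/s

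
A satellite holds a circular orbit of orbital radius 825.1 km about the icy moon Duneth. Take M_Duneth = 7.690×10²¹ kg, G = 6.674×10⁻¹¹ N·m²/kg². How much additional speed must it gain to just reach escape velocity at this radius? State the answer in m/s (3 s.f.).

μ = GM = 6.674×10⁻¹¹ × 7.690×10²¹ = 5.132×10¹¹ m³/s².
r = 825.1 km = 8.251×10⁵ m.
Circular speed v_c = √(μ/r) = 788.7 m/s.
Escape speed v_esc = √(2μ/r) = √2 × v_c = 1115 m/s.
Δv = v_esc − v_c = 326.7 m/s.

Δv ≈ 327 m/s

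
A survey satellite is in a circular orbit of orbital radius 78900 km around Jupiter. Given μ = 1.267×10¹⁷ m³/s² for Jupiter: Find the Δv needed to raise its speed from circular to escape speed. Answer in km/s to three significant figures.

r = 78900 km = 7.890×10⁷ m.
Circular speed v_c = √(μ/r) = 40070 m/s.
Escape speed v_esc = √(2μ/r) = √2 × v_c = 56670 m/s.
Δv = v_esc − v_c = 16600 m/s = 16.60 km/s.

Δv ≈ 16.6 km/s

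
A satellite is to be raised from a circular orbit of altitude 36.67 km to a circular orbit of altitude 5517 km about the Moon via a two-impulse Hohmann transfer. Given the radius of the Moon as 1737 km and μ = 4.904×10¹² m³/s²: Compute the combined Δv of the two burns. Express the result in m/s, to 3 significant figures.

r₁ = 1737 + 36.67 = 1773.7 km = 1.7737×10⁶ m.
r₂ = 1737 + 5517 = 7254.0 km = 7.2540×10⁶ m.
Transfer ellipse a_t = (r₁ + r₂)/2 = 4.514×10⁶ m.
At r₁: circular v_c1 = √(μ/r₁) = 1663 m/s; transfer-perilune v_p = √[μ(2/r₁ − 1/a_t)] = 2108 m/s.
Δv₁ = v_p − v_c1 = 445.1 m/s.
At r₂: circular v_c2 = √(μ/r₂) = 822.2 m/s; transfer-apolune v_a = √[μ(2/r₂ − 1/a_t)] = 515.4 m/s.
Δv₂ = v_c2 − v_a = 306.8 m/s.
Total Δv = Δv₁ + Δv₂ = 751.9 m/s.

Δv_total ≈ 752 m/s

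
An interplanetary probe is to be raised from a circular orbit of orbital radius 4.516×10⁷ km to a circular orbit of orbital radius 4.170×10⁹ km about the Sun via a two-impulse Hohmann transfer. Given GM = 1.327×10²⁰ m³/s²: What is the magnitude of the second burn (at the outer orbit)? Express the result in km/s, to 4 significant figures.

Δv ≈ 4.815 km/s

r₁ = 4.516×10⁷ km = 4.516×10¹⁰ m.
r₂ = 4.170×10⁹ km = 4.170×10¹² m.
Transfer ellipse a_t = (r₁ + r₂)/2 = 2.108×10¹² m.
At r₁: circular v_c1 = √(μ/r₁) = 54210 m/s; transfer-perihelion v_p = √[μ(2/r₁ − 1/a_t)] = 76250 m/s.
At r₂: circular v_c2 = √(μ/r₂) = 5641 m/s; transfer-aphelion v_a = √[μ(2/r₂ − 1/a_t)] = 825.8 m/s.
Δv₂ = v_c2 − v_a = 4815 m/s.
= 4.815 km/s.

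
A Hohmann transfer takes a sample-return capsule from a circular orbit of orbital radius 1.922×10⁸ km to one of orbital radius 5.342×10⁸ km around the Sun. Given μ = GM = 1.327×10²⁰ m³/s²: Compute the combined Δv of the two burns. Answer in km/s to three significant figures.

r₁ = 1.922×10⁸ km = 1.922×10¹¹ m.
r₂ = 5.342×10⁸ km = 5.342×10¹¹ m.
Transfer ellipse a_t = (r₁ + r₂)/2 = 3.632×10¹¹ m.
At r₁: circular v_c1 = √(μ/r₁) = 26280 m/s; transfer-perihelion v_p = √[μ(2/r₁ − 1/a_t)] = 31870 m/s.
Δv₁ = v_p − v_c1 = 5591 m/s.
At r₂: circular v_c2 = √(μ/r₂) = 15760 m/s; transfer-aphelion v_a = √[μ(2/r₂ − 1/a_t)] = 11470 m/s.
Δv₂ = v_c2 − v_a = 4296 m/s.
Total Δv = Δv₁ + Δv₂ = 9886 m/s = 9.886 km/s.

Δv_total ≈ 9.89 km/s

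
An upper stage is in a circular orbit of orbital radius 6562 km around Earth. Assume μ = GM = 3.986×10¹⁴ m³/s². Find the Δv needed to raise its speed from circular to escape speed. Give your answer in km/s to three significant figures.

Δv ≈ 3.23 km/s

r = 6562 km = 6.562×10⁶ m.
Circular speed v_c = √(μ/r) = 7794 m/s.
Escape speed v_esc = √(2μ/r) = √2 × v_c = 11020 m/s.
Δv = v_esc − v_c = 3228 m/s = 3.228 km/s.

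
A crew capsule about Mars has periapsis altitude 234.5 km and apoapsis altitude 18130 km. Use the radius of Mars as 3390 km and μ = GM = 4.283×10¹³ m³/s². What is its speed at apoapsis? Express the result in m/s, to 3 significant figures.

v ≈ 757 m/s

r_p = 3390 + 234.5 = 3624.5 km = 3.6245×10⁶ m.
r_a = 3390 + 18130 = 21520 km = 2.1520×10⁷ m.
Semi-major axis a = (r_p + r_a)/2 = 12572 km = 1.257×10⁷ m.
Vis-viva: v² = μ(2/r − 1/a) = 4.283×10¹³ × (9.294×10⁻⁸ − 7.954×10⁻⁸) = 5.738×10⁵ m²/s².
v = 757.5 m/s.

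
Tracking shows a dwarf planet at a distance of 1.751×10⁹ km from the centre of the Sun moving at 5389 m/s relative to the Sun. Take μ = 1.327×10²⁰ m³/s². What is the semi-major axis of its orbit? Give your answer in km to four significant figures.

a ≈ 1.083×10⁹ km

r = 1.751×10¹² m.
Specific orbital energy ε = v²/2 − μ/r = (5389)²/2 − 1.327×10²⁰/1.751×10¹² = -6.126×10⁷ J/kg.
Since ε = −μ/(2a), a = −μ/(2ε) = 1.083×10¹² m = 1.0830×10⁹ km.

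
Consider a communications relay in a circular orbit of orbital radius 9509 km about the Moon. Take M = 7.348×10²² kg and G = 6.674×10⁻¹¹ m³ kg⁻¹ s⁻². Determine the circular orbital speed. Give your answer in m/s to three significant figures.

μ = GM = 6.674×10⁻¹¹ × 7.348×10²² = 4.904×10¹² m³/s².
r = 9509 km = 9.509×10⁶ m.
For a circular orbit v = √(μ/r) = √(4.904×10¹² / 9.509×10⁶) = √(5.157×10⁵) = 718.1 m/s.

v ≈ 718 m/s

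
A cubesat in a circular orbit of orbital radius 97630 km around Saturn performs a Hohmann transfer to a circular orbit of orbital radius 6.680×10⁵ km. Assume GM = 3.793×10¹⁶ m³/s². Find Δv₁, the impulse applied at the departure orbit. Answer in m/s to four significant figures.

Δv ≈ 6327 m/s

r₁ = 97630 km = 9.763×10⁷ m.
r₂ = 6.680×10⁵ km = 6.680×10⁸ m.
Transfer ellipse a_t = (r₁ + r₂)/2 = 3.828×10⁸ m.
At r₁: circular v_c1 = √(μ/r₁) = 19710 m/s; transfer-perikrone v_p = √[μ(2/r₁ − 1/a_t)] = 26040 m/s.
Δv₁ = v_p − v_c1 = 6327 m/s.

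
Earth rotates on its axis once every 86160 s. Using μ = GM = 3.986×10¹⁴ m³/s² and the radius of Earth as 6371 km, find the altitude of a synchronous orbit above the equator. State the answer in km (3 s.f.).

h_sync ≈ 35800 km

A synchronous orbit has period T, so by Kepler's third law a = (μT²/4π²)^(1/3).
μT²/4π² = 3.986×10¹⁴ × (8.616×10⁴)² / 39.48 = 7.495×10²² m³.
a = 4.216×10⁷ m = 42163 km.
Altitude h = a − R = 42163 − 6371 = 35792 km.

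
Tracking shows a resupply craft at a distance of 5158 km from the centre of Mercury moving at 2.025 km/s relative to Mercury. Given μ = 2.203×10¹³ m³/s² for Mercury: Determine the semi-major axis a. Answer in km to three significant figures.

r = 5.158×10⁶ m.
Vis-viva rearranged: 1/a = 2/r − v²/μ = 3.877×10⁻⁷ − 1.861×10⁻⁷ = 2.016×10⁻⁷ m⁻¹.
a = 4.960×10⁶ m = 4960.1 km.

a ≈ 4960 km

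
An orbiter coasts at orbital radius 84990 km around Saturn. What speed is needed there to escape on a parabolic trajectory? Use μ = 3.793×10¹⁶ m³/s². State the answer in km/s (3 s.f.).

v_esc ≈ 29.9 km/s

r = 84990 km = 8.499×10⁷ m.
Escape speed v_esc = √(2μ/r) = √(2 × 3.793×10¹⁶ / 8.499×10⁷) = √(8.926×10⁸) = 29880 m/s.
= 29.88 km/s.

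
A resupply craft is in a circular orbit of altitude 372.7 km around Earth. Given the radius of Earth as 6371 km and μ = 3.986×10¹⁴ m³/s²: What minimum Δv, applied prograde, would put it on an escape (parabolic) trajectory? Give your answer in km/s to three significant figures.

r = 6371 + 372.7 = 6743.7 km = 6.7437×10⁶ m.
Circular speed v_c = √(μ/r) = 7688 m/s.
Escape speed v_esc = √(2μ/r) = √2 × v_c = 10870 m/s.
Δv = v_esc − v_c = 3185 m/s = 3.185 km/s.

Δv ≈ 3.18 km/s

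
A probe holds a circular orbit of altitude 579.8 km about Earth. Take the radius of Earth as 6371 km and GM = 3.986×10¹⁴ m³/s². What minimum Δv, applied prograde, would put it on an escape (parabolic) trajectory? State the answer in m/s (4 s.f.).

r = 6371 + 579.8 = 6950.8 km = 6.9508×10⁶ m.
Circular speed v_c = √(μ/r) = 7573 m/s.
Escape speed v_esc = √(2μ/r) = √2 × v_c = 10710 m/s.
Δv = v_esc − v_c = 3137 m/s.

Δv ≈ 3137 m/s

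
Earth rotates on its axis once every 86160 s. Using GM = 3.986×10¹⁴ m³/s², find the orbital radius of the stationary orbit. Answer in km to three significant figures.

A synchronous orbit has period T, so by Kepler's third law a = (μT²/4π²)^(1/3).
μT²/4π² = 3.986×10¹⁴ × (8.616×10⁴)² / 39.48 = 7.495×10²² m³.
a = 4.216×10⁷ m = 42163 km.

r_sync ≈ 42200 km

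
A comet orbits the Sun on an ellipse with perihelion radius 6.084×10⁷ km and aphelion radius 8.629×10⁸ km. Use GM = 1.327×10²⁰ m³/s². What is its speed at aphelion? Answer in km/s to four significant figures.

v ≈ 4.501 km/s

Semi-major axis a = (r_p + r_a)/2 = 4.6187×10⁸ km = 4.619×10¹¹ m.
Vis-viva: v² = μ(2/r − 1/a) = 1.327×10²⁰ × (2.318×10⁻¹² − 2.165×10⁻¹²) = 2.026×10⁷ m²/s².
v = 4501 m/s = 4.501 km/s.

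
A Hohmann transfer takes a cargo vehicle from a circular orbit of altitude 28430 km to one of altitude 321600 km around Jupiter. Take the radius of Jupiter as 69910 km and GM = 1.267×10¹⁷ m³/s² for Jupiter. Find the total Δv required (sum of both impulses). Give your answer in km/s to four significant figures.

r₁ = 69910 + 28430 = 98340 km = 9.8340×10⁷ m.
r₂ = 69910 + 321600 = 391510 km = 3.9151×10⁸ m.
Transfer ellipse a_t = (r₁ + r₂)/2 = 2.449×10⁸ m.
At r₁: circular v_c1 = √(μ/r₁) = 35890 m/s; transfer-perijove v_p = √[μ(2/r₁ − 1/a_t)] = 45380 m/s.
Δv₁ = v_p − v_c1 = 9487 m/s.
At r₂: circular v_c2 = √(μ/r₂) = 17990 m/s; transfer-apojove v_a = √[μ(2/r₂ − 1/a_t)] = 11400 m/s.
Δv₂ = v_c2 − v_a = 6590 m/s.
Total Δv = Δv₁ + Δv₂ = 16080 m/s = 16.08 km/s.

Δv_total ≈ 16.08 km/s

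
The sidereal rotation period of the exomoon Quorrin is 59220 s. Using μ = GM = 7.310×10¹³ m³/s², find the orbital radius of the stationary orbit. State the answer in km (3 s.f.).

r_sync ≈ 18700 km

A synchronous orbit has period T, so by Kepler's third law a = (μT²/4π²)^(1/3).
μT²/4π² = 7.310×10¹³ × (5.922×10⁴)² / 39.48 = 6.494×10²¹ m³.
a = 1.866×10⁷ m = 18657 km.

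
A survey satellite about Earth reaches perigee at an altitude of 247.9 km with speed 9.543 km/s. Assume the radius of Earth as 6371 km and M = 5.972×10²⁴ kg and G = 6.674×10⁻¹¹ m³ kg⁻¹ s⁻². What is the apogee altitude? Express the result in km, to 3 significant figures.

apogee altitude ≈ 14200 km

μ = GM = 6.674×10⁻¹¹ × 5.972×10²⁴ = 3.986×10¹⁴ m³/s².
r_p = 6371 + 247.9 = 6618.9 km = 6.619×10⁶ m.
Specific energy ε = v²/2 − μ/r = -1.468×10⁷ J/kg, so a = −μ/(2ε) = 1.357×10⁷ m.
The apsides satisfy r_p + r_a = 2a, so the apogee radius is 2a − r_p = 2.053×10⁷ m = 20527 km.
Apogee altitude = 20527 − 6371 = 14156 km.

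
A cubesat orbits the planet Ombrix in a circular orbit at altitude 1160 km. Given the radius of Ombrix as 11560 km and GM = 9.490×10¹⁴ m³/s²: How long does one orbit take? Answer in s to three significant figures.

r = 11560 + 1160 = 12720 km = 1.2720×10⁷ m.
Kepler's third law: T = 2π√(r³/μ) = 2π√((1.272×10⁷)³ / 9.490×10¹⁴).
r³/μ = 2.169×10⁶ s², so T = 2π × 1.473×10³ = 9.253×10³ s.

T ≈ 9250 s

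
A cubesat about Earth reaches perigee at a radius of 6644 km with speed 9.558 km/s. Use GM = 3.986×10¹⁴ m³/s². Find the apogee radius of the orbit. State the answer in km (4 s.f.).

apogee radius ≈ 21200 km

r_p = 6.644×10⁶ m.
Specific energy ε = v²/2 − μ/r = -1.432×10⁷ J/kg, so a = −μ/(2ε) = 1.392×10⁷ m.
The apsides satisfy r_p + r_a = 2a, so the apogee radius is 2a − r_p = 2.120×10⁷ m = 21198 km.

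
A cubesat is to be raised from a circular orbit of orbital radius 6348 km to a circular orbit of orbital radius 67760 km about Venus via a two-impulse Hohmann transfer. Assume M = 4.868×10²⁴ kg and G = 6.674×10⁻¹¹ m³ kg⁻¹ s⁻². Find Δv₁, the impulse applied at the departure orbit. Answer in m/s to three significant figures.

μ = GM = 6.674×10⁻¹¹ × 4.868×10²⁴ = 3.249×10¹⁴ m³/s².
r₁ = 6348 km = 6.348×10⁶ m.
r₂ = 67760 km = 6.776×10⁷ m.
Transfer ellipse a_t = (r₁ + r₂)/2 = 3.705×10⁷ m.
At r₁: circular v_c1 = √(μ/r₁) = 7154 m/s; transfer-periapsis v_p = √[μ(2/r₁ − 1/a_t)] = 9674 m/s.
Δv₁ = v_p − v_c1 = 2520 m/s.

Δv ≈ 2520 m/s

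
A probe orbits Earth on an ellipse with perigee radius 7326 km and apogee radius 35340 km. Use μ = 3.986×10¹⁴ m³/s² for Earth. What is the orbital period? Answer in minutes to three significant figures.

T ≈ 517 minutes

Semi-major axis a = (r_p + r_a)/2 = (7326.0 + 35340)/2 = 21333 km = 2.133×10⁷ m.
By Kepler's third law T = 2π√(a³/μ) = 2π × 4.935×10³ = 3.101×10⁴ s.
= 516.8 minutes.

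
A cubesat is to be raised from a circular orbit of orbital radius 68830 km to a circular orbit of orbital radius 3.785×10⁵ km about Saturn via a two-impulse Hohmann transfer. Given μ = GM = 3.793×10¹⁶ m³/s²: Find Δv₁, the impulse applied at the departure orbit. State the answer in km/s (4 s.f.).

r₁ = 68830 km = 6.883×10⁷ m.
r₂ = 3.785×10⁵ km = 3.785×10⁸ m.
Transfer ellipse a_t = (r₁ + r₂)/2 = 2.237×10⁸ m.
At r₁: circular v_c1 = √(μ/r₁) = 23470 m/s; transfer-perikrone v_p = √[μ(2/r₁ − 1/a_t)] = 30540 m/s.
Δv₁ = v_p − v_c1 = 7063 m/s.
= 7.063 km/s.

Δv ≈ 7.063 km/s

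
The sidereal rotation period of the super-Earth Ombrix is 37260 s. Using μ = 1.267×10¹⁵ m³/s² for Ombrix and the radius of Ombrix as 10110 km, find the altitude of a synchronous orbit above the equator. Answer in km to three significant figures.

A synchronous orbit has period T, so by Kepler's third law a = (μT²/4π²)^(1/3).
μT²/4π² = 1.267×10¹⁵ × (3.726×10⁴)² / 39.48 = 4.456×10²² m³.
a = 3.545×10⁷ m = 35451 km.
Altitude h = a − R = 35451 − 10110 = 25341 km.

h_sync ≈ 25300 km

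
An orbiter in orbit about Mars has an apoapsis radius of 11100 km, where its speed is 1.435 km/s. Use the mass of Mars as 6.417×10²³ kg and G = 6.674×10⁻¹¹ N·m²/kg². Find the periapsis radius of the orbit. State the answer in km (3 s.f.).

periapsis radius ≈ 4040 km

μ = GM = 6.674×10⁻¹¹ × 6.417×10²³ = 4.283×10¹³ m³/s².
r_a = 1.110×10⁷ m.
Specific energy ε = v²/2 − μ/r = -2.829×10⁶ J/kg, so a = −μ/(2ε) = 7.570×10⁶ m.
The apsides satisfy r_p + r_a = 2a, so the periapsis radius is 2a − r_a = 4.040×10⁶ m = 4040.3 km.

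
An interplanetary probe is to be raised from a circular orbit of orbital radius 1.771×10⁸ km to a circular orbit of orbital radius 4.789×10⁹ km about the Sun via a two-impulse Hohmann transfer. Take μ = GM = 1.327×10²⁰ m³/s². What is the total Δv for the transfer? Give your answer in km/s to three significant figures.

r₁ = 1.771×10⁸ km = 1.771×10¹¹ m.
r₂ = 4.789×10⁹ km = 4.789×10¹² m.
Transfer ellipse a_t = (r₁ + r₂)/2 = 2.483×10¹² m.
At r₁: circular v_c1 = √(μ/r₁) = 27370 m/s; transfer-perihelion v_p = √[μ(2/r₁ − 1/a_t)] = 38020 m/s.
Δv₁ = v_p − v_c1 = 10640 m/s.
At r₂: circular v_c2 = √(μ/r₂) = 5264 m/s; transfer-aphelion v_a = √[μ(2/r₂ − 1/a_t)] = 1406 m/s.
Δv₂ = v_c2 − v_a = 3858 m/s.
Total Δv = Δv₁ + Δv₂ = 14500 m/s = 14.50 km/s.

Δv_total ≈ 14.5 km/s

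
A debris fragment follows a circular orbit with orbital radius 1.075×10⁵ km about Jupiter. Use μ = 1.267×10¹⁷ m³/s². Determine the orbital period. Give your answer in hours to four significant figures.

r = 1.075×10⁵ km = 1.075×10⁸ m.
Kepler's third law: T = 2π√(r³/μ) = 2π√((1.075×10⁸)³ / 1.267×10¹⁷).
r³/μ = 9.805×10⁶ s², so T = 2π × 3.131×10³ = 1.967×10⁴ s.
Converting: 1.967×10⁴ s ÷ 3600 = 5.465 hours.

T ≈ 5.465 hours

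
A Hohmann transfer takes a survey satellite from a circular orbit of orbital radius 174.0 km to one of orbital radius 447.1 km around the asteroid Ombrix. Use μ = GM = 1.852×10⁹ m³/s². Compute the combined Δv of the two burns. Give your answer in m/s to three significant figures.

Δv_total ≈ 36.8 m/s

r₁ = 174.0 km = 1.740×10⁵ m.
r₂ = 447.1 km = 4.471×10⁵ m.
Transfer ellipse a_t = (r₁ + r₂)/2 = 3.106×10⁵ m.
At r₁: circular v_c1 = √(μ/r₁) = 103.2 m/s; transfer-periapsis v_p = √[μ(2/r₁ − 1/a_t)] = 123.8 m/s.
Δv₁ = v_p − v_c1 = 20.62 m/s.
At r₂: circular v_c2 = √(μ/r₂) = 64.36 m/s; transfer-apoapsis v_a = √[μ(2/r₂ − 1/a_t)] = 48.18 m/s.
Δv₂ = v_c2 − v_a = 16.18 m/s.
Total Δv = Δv₁ + Δv₂ = 36.81 m/s.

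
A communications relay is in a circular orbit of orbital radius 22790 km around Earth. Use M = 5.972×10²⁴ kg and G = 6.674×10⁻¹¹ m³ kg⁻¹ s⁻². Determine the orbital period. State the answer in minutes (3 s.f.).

T ≈ 571 minutes

μ = GM = 6.674×10⁻¹¹ × 5.972×10²⁴ = 3.986×10¹⁴ m³/s².
r = 22790 km = 2.279×10⁷ m.
Kepler's third law: T = 2π√(r³/μ) = 2π√((2.279×10⁷)³ / 3.986×10¹⁴).
r³/μ = 2.970×10⁷ s², so T = 2π × 5.450×10³ = 3.424×10⁴ s.
Converting: 3.424×10⁴ s ÷ 60.00 = 570.7 minutes.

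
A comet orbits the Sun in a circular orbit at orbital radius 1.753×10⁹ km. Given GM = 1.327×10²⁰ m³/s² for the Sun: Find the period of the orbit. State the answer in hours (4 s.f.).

T ≈ 351700 hours

r = 1.753×10⁹ km = 1.753×10¹² m.
Kepler's third law: T = 2π√(r³/μ) = 2π√((1.753×10¹²)³ / 1.327×10²⁰).
r³/μ = 4.060×10¹⁶ s², so T = 2π × 2.015×10⁸ = 1.266×10⁹ s.
Converting: 1.266×10⁹ s ÷ 3600 = 3.517×10⁵ hours.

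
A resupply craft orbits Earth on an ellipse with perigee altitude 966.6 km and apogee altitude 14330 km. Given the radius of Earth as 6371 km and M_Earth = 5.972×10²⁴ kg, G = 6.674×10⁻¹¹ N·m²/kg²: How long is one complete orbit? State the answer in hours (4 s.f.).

T ≈ 4.589 hours

μ = GM = 6.674×10⁻¹¹ × 5.972×10²⁴ = 3.986×10¹⁴ m³/s².
r_p = 6371 + 966.6 = 7337.6 km = 7.3376×10⁶ m.
r_a = 6371 + 14330 = 20701 km = 2.0701×10⁷ m.
Semi-major axis a = (r_p + r_a)/2 = (7337.6 + 20701)/2 = 14019 km = 1.402×10⁷ m.
By Kepler's third law T = 2π√(a³/μ) = 2π × 2.629×10³ = 1.652×10⁴ s.
= 4.589 hours.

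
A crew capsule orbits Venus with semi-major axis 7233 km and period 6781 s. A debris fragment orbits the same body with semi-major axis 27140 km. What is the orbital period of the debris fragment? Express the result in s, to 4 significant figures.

Kepler's third law: T² ∝ a³, so T₂ = T₁ (a₂/a₁)^(3/2).
a₂/a₁ = 3.752, (a₂/a₁)^(3/2) = 7.268.
T₂ = 6781 × 7.268 = 49290 s.

T₂ ≈ 49290 s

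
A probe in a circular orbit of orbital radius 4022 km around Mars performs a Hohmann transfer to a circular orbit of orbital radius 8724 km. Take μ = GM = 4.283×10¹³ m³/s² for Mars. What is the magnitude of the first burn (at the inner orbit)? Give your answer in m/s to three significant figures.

r₁ = 4022 km = 4.022×10⁶ m.
r₂ = 8724 km = 8.724×10⁶ m.
Transfer ellipse a_t = (r₁ + r₂)/2 = 6.373×10⁶ m.
At r₁: circular v_c1 = √(μ/r₁) = 3263 m/s; transfer-periapsis v_p = √[μ(2/r₁ − 1/a_t)] = 3818 m/s.
Δv₁ = v_p − v_c1 = 554.8 m/s.

Δv ≈ 555 m/s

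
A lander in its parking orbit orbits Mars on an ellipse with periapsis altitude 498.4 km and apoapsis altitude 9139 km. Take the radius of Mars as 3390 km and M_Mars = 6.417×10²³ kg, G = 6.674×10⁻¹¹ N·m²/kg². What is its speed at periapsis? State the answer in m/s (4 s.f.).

v ≈ 4100 m/s

μ = GM = 6.674×10⁻¹¹ × 6.417×10²³ = 4.283×10¹³ m³/s².
r_p = 3390 + 498.4 = 3888.4 km = 3.8884×10⁶ m.
r_a = 3390 + 9139 = 12529 km = 1.2529×10⁷ m.
Semi-major axis a = (r_p + r_a)/2 = 8208.7 km = 8.209×10⁶ m.
Vis-viva: v² = μ(2/r − 1/a) = 4.283×10¹³ × (5.144×10⁻⁷ − 1.218×10⁻⁷) = 1.681×10⁷ m²/s².
v = 4100 m/s.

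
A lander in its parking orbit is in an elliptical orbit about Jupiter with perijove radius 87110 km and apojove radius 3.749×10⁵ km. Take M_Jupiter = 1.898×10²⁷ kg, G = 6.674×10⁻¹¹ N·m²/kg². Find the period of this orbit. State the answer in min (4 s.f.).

T ≈ 1033 min

μ = GM = 6.674×10⁻¹¹ × 1.898×10²⁷ = 1.267×10¹⁷ m³/s².
Semi-major axis a = (r_p + r_a)/2 = (87110 + 3.7490×10⁵)/2 = 2.3100×10⁵ km = 2.310×10⁸ m.
By Kepler's third law T = 2π√(a³/μ) = 2π × 9.865×10³ = 6.198×10⁴ s.
= 1033 min.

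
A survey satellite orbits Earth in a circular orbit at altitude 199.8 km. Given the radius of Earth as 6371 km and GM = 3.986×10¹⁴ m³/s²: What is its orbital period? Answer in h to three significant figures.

T ≈ 1.47 h

r = 6371 + 199.8 = 6570.8 km = 6.5708×10⁶ m.
Kepler's third law: T = 2π√(r³/μ) = 2π√((6.571×10⁶)³ / 3.986×10¹⁴).
r³/μ = 7.117×10⁵ s², so T = 2π × 8.436×10² = 5.301×10³ s.
Converting: 5.301×10³ s ÷ 3600 = 1.472 h.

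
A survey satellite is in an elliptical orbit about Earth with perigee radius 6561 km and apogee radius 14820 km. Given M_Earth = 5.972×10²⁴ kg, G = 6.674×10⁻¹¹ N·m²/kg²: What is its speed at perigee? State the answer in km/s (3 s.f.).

v ≈ 9.18 km/s

μ = GM = 6.674×10⁻¹¹ × 5.972×10²⁴ = 3.986×10¹⁴ m³/s².
Semi-major axis a = (r_p + r_a)/2 = 10690 km = 1.069×10⁷ m.
Vis-viva: v² = μ(2/r − 1/a) = 3.986×10¹⁴ × (3.048×10⁻⁷ − 9.354×10⁻⁸) = 8.421×10⁷ m²/s².
v = 9177 m/s = 9.177 km/s.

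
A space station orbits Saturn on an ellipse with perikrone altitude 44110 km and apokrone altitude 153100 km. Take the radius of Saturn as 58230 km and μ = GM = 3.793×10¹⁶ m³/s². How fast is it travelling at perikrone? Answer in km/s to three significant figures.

r_p = 58230 + 44110 = 102340 km = 1.0234×10⁸ m.
r_a = 58230 + 153100 = 211330 km = 2.1133×10⁸ m.
Semi-major axis a = (r_p + r_a)/2 = 1.5684×10⁵ km = 1.568×10⁸ m.
Vis-viva: v² = μ(2/r − 1/a) = 3.793×10¹⁶ × (1.954×10⁻⁸ − 6.376×10⁻⁹) = 4.994×10⁸ m²/s².
v = 22350 m/s = 22.35 km/s.

v ≈ 22.3 km/s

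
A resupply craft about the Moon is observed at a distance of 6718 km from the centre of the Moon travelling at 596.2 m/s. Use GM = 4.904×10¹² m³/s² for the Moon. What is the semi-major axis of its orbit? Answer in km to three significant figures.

r = 6.718×10⁶ m.
Specific orbital energy ε = v²/2 − μ/r = (596.2)²/2 − 4.904×10¹²/6.718×10⁶ = -5.523×10⁵ J/kg.
Since ε = −μ/(2a), a = −μ/(2ε) = 4.440×10⁶ m = 4440.0 km.

a ≈ 4440 km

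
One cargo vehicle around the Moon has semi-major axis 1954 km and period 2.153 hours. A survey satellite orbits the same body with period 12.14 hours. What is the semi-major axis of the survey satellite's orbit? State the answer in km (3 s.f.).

a₂ ≈ 6190 km

Kepler's third law: a³ ∝ T², so a₂ = a₁ (T₂/T₁)^(2/3).
T₂/T₁ = 5.639, (T₂/T₁)^(2/3) = 3.168.
a₂ = 1954 × 3.168 = 6190 km.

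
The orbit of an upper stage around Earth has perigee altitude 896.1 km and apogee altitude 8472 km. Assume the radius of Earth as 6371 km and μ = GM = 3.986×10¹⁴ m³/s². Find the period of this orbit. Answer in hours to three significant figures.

T ≈ 3.21 hours

r_p = 6371 + 896.1 = 7267.1 km = 7.2671×10⁶ m.
r_a = 6371 + 8472 = 14843 km = 1.4843×10⁷ m.
Semi-major axis a = (r_p + r_a)/2 = (7267.1 + 14843)/2 = 11055 km = 1.106×10⁷ m.
By Kepler's third law T = 2π√(a³/μ) = 2π × 1.841×10³ = 1.157×10⁴ s.
= 3.213 hours.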